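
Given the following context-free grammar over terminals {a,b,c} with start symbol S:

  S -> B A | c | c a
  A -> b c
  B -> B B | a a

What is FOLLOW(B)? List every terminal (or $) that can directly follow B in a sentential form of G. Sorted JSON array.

FIRST iteration:
iter 1:
  A via A→b c: +{b}
  B via B→a a: +{a}
  S via S→B A: +{a}
  S via S→c: +{c}
  S: {a,c}  A: {b}  B: {a}
iter 2: (stable)
  S: {a,c}  A: {b}  B: {a}

FOLLOW sets:
seed FOLLOW(S) with $
iter 1:
  B→B B: FOLLOW(B) ⊇ FIRST(B) = {a}; new: +{a}
  S→B A: FOLLOW(B) ⊇ FIRST(A) = {b}; new: +{b}
  S→B A: FOLLOW(A) ⊇ FOLLOW(S) ⊇ {$}; new: +{$}
  S: {$}  A: {$}  B: {a,b}
iter 2: done
  S: {$}  A: {$}  B: {a,b}

FOLLOW(B) = ["a", "b"]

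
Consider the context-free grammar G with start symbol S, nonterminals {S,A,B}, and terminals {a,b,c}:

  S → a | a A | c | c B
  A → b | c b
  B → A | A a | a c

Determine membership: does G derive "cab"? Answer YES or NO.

Convert to CNF:
  S -> T0 B | T2 A | a | c
  A -> T0 T1 | b
  B -> A T2 | T0 T1 | T2 T0 | b
  T0 -> c
  T1 -> b
  T2 -> a

CYK table (by increasing span):
  T[0,0] 'c' = {S,T0}  orig:{S}
  T[1,1] 'a' = {S,T2}  orig:{S}
  T[2,2] 'b' = {A,B,T1}  orig:{A,B}
  T[0,1] 'ca' = ∅
  T[1,2] 'ab' = {S}
  T[0,2] 'cab' = ∅

S ∉ T[0,2] ⇒ NO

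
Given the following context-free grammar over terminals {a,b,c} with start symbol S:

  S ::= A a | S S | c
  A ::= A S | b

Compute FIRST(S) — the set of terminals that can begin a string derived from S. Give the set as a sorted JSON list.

FIRST iteration:
pass 1:
  A via A→b: +{b}
  S via S→A a: +{b}
  S via S→c: +{c}
  S: {b,c}  A: {b}
pass 2: done
  S: {b,c}  A: {b}

FIRST(S) = ["b", "c"]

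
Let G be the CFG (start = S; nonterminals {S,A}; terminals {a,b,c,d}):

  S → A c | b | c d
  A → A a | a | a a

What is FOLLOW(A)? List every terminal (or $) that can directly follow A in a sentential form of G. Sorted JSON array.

FIRST sets, iterate to fixpoint:
[1]
  A via A→a: +{a}
  S via S→A c: +{a}
  S via S→b: +{b}
  S via S→c d: +{c}
  FIRST(S)={a,b,c}  FIRST(A)={a}
[2] done
  FIRST(S)={a,b,c}  FIRST(A)={a}

Compute FOLLOW by fixpoint:
FOLLOW(S) := {$}
[1]
  A→A a: FOLLOW(A) ⊇ FIRST(a) = {a}; new: +{a}
  S→A c: FOLLOW(A) ⊇ FIRST(c) = {c}; new: +{c}
  FOLLOW(S)={$}  FOLLOW(A)={a,c}
[2] — fixpoint
  FOLLOW(S)={$}  FOLLOW(A)={a,c}

FOLLOW(A) = ["a", "c"]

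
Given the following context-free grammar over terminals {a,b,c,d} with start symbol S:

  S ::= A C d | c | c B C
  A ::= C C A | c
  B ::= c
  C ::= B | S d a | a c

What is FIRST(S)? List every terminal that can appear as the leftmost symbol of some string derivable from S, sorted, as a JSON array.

FIRST iteration:
pass 1:
  A via A→c: +{c}
  B via B→c: +{c}
  C via C→B: +{c}
  C via C→a c: +{a}
  S via S→A C d: +{c}
  S: {c}  A: {c}  B: {c}  C: {a,c}
pass 2:
  A via A→C C A: +{a}
  S via S→A C d: +{a}
  S: {a,c}  A: {a,c}  B: {c}  C: {a,c}
pass 3: (no change)
  S: {a,c}  A: {a,c}  B: {c}  C: {a,c}

FIRST(S) = ["a", "c"]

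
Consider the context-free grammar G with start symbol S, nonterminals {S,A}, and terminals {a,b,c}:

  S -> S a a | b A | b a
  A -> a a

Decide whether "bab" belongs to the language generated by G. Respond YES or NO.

Convert to CNF:
  S -> S X2 | T1 A | T1 T0
  A -> T0 T0
  T0 -> a
  T1 -> b
  X2 -> T0 T0

Fill CYK table bottom-up:
  [0..0]={T1}  "b"  orig:{}
  [1..1]={T0}  "a"  orig:{}
  [2..2]={T1}  "b"  orig:{}
  [0..1]={S}  "ba"
  [1..2]=∅  "ab"
  [0..2]=∅  "bab"

S ∉ T[0,2] ⇒ NO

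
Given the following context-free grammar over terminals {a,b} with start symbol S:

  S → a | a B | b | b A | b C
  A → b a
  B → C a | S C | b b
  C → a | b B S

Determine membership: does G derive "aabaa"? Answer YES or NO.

Convert to CNF:
  S -> T0 A | T0 C | T1 B | a | b
  A -> T0 T1
  B -> C T1 | S C | T0 T0
  C -> T0 X2 | a
  T0 -> b
  T1 -> a
  X2 -> B S

CYK fill:
  cell(0,0) a: {C,S,T1}  orig:{C,S}
  cell(1,1) a: {C,S,T1}  orig:{C,S}
  cell(2,2) b: {S,T0}  orig:{S}
  cell(3,3) a: {C,S,T1}  orig:{C,S}
  cell(4,4) a: {C,S,T1}  orig:{C,S}
  cell(0,1) aa: {B}
  cell(1,2) ab: ∅
  cell(2,3) ba: {A,B,S}
  cell(3,4) aa: {B}
  cell(0,2) aab: {X2}  orig:{}
  cell(1,3) aba: {S}
  cell(2,4) baa: {B,X2}  orig:{B}
  cell(0,3) aaba: {X2}  orig:{}
  cell(1,4) abaa: {B,S}
  cell(0,4) aabaa: {S}

S ∈ T[0,4] ⇒ YES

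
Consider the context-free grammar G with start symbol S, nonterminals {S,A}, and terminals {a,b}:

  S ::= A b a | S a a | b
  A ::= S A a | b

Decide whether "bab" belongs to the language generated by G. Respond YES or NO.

CNF form of G:
  S -> A X3 | S X4 | b
  A -> S X2 | b
  T0 -> a
  T1 -> b
  X2 -> A T0
  X3 -> T1 T0
  X4 -> T0 T0

CYK table (by increasing span):
  T[0,0] 'b' = {A,S,T1}  orig:{A,S}
  T[1,1] 'a' = {T0}  orig:{}
  T[2,2] 'b' = {A,S,T1}  orig:{A,S}
  T[0,1] 'ba' = {X2,X3}  orig:{}
  T[1,2] 'ab' = ∅
  T[0,2] 'bab' = ∅

S ∉ T[0,2] ⇒ NO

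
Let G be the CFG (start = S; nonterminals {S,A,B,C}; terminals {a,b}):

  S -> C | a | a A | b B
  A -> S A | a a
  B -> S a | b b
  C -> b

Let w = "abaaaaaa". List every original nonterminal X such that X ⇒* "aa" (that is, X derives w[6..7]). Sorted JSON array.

CNF form of G:
  S -> T0 A | T1 B | a | b
  A -> S A | T0 T0
  B -> S T0 | T1 T1
  C -> b
  T0 -> a
  T1 -> b

Fill CYK table bottom-up — only the sub-triangle for w[6..7]:
  cell(6,6) a: {S,T0}  orig:{S}
  cell(7,7) a: {S,T0}  orig:{S}
  cell(6,7) aa: {A,B}

Original NTs in T[6,7] deriving "aa": ["A", "B"]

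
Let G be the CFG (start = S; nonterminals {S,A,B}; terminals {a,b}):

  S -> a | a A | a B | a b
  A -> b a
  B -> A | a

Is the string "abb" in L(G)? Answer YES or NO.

CNF form of G:
  S -> T1 A | T1 B | T1 T0 | a
  A -> T0 T1
  B -> T0 T1 | a
  T0 -> b
  T1 -> a

Fill CYK table bottom-up:
  [0..0]={B,S,T1}  "a"  orig:{B,S}
  [1..1]={T0}  "b"  orig:{}
  [2..2]={T0}  "b"  orig:{}
  [0..1]={S}  "ab"
  [1..2]=∅  "bb"
  [0..2]=∅  "abb"

S ∉ T[0,2] ⇒ NO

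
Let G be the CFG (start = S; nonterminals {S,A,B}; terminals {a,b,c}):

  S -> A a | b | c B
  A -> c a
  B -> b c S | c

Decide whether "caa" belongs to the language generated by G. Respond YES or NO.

CNF form of G:
  S -> A T1 | T0 B | b
  A -> T0 T1
  B -> T2 X3 | c
  T0 -> c
  T1 -> a
  T2 -> b
  X3 -> T0 S

Fill CYK table bottom-up:
  T[0,0] 'c' = {B,T0}  orig:{B}
  T[1,1] 'a' = {T1}  orig:{}
  T[2,2] 'a' = {T1}  orig:{}
  T[0,1] 'ca' = {A}
  T[1,2] 'aa' = ∅
  T[0,2] 'caa' = {S}

S ∈ T[0,2] ⇒ YES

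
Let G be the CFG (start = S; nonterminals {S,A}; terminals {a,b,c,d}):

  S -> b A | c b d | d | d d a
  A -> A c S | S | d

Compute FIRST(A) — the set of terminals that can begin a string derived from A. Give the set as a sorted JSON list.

FIRST iteration:
[1]
  A via A→d: +{d}
  S via S→b A: +{b}
  S via S→c b d: +{c}
  S via S→d: +{d}
  S: {b,c,d}  A: {d}
[2]
  A via A→S: +{b,c}
  S: {b,c,d}  A: {b,c,d}
[3] done
  S: {b,c,d}  A: {b,c,d}

FIRST(A) = ["b", "c", "d"]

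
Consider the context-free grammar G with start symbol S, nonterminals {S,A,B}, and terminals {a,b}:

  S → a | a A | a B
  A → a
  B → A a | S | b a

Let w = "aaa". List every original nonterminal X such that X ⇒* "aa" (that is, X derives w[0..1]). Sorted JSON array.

CNF form of G:
  S -> T0 A | T0 B | a
  A -> a
  B -> A T0 | T0 A | T0 B | T1 T0 | a
  T0 -> a
  T1 -> b

Fill CYK table bottom-up (cells [i..j] with 0 ≤ i ≤ j ≤ 1 only):
  T[0,0] 'a' = {A,B,S,T0}  orig:{A,B,S}
  T[1,1] 'a' = {A,B,S,T0}  orig:{A,B,S}
  T[0,1] 'aa' = {B,S}

Original NTs in T[0,1] deriving "aa": ["B", "S"]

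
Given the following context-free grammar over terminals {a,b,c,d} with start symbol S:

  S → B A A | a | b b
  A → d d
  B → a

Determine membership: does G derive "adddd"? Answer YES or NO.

CNF form of G:
  S -> B X2 | T1 T1 | a
  A -> T0 T0
  B -> a
  T0 -> d
  T1 -> b
  X2 -> A A

Fill CYK table bottom-up:
  cell(0,0) a: {B,S}
  cell(1,1) d: {T0}  orig:{}
  cell(2,2) d: {T0}  orig:{}
  cell(3,3) d: {T0}  orig:{}
  cell(4,4) d: {T0}  orig:{}
  cell(0,1) ad: ∅
  cell(1,2) dd: {A}
  cell(2,3) dd: {A}
  cell(3,4) dd: {A}
  cell(0,2) add: ∅
  cell(1,3) ddd: ∅
  cell(2,4) ddd: ∅
  cell(0,3) addd: ∅
  cell(1,4) dddd: {X2}  orig:{}
  cell(0,4) adddd: {S}

S ∈ T[0,4] ⇒ YES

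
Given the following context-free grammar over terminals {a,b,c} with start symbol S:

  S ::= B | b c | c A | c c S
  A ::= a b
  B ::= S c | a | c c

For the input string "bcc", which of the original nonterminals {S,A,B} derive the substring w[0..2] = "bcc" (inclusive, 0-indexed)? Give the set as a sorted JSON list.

Convert to CNF:
  S -> S T2 | T1 T2 | T2 A | T2 T2 | T2 X3 | a
  A -> T0 T1
  B -> S T2 | T2 T2 | a
  T0 -> a
  T1 -> b
  T2 -> c
  X3 -> T2 S

CYK fill — only the sub-triangle for w[0..2]:
  T[0,0] 'b' = {T1}  orig:{}
  T[1,1] 'c' = {T2}  orig:{}
  T[2,2] 'c' = {T2}  orig:{}
  T[0,1] 'bc' = {S}
  T[1,2] 'cc' = {B,S}
  T[0,2] 'bcc' = {B,S}

Original NTs in T[0,2] deriving "bcc": ["B", "S"]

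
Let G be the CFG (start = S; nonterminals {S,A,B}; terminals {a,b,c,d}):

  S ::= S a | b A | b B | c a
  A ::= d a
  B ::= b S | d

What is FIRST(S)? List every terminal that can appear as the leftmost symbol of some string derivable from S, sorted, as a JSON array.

FIRST iteration:
round 1:
  A via A→d a: +{d}
  B via B→b S: +{b}
  B via B→d: +{d}
  S via S→b A: +{b}
  S via S→c a: +{c}
  S: {b,c}  A: {d}  B: {b,d}
round 2: — fixpoint
  S: {b,c}  A: {d}  B: {b,d}

FIRST(S) = ["b", "c"]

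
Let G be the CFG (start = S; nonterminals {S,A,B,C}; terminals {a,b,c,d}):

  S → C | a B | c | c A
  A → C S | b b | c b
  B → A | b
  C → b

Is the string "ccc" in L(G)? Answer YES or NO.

CNF form of G:
  S -> T1 A | T2 B | b | c
  A -> C S | T0 T0 | T1 T0
  B -> C S | T0 T0 | T1 T0 | b
  C -> b
  T0 -> b
  T1 -> c
  T2 -> a

CYK fill:
  cell(0,0) c: {S,T1}  orig:{S}
  cell(1,1) c: {S,T1}  orig:{S}
  cell(2,2) c: {S,T1}  orig:{S}
  cell(0,1) cc: ∅
  cell(1,2) cc: ∅
  cell(0,2) ccc: ∅

S ∉ T[0,2] ⇒ NO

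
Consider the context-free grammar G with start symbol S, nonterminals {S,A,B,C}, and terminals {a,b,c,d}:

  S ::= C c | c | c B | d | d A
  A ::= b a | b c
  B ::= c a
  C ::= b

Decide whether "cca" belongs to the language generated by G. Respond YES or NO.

CNF form of G:
  S -> C T2 | T2 B | T3 A | c | d
  A -> T0 T1 | T0 T2
  B -> T2 T1
  C -> b
  T0 -> b
  T1 -> a
  T2 -> c
  T3 -> d

CYK table (by increasing span):
  cell(0,0) c: {S,T2}  orig:{S}
  cell(1,1) c: {S,T2}  orig:{S}
  cell(2,2) a: {T1}  orig:{}
  cell(0,1) cc: ∅
  cell(1,2) ca: {B}
  cell(0,2) cca: {S}

S ∈ T[0,2] ⇒ YES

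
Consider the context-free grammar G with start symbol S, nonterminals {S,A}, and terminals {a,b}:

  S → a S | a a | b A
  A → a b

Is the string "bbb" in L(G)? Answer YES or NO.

Convert to CNF:
  S -> T0 S | T0 T0 | T1 A
  A -> T0 T1
  T0 -> a
  T1 -> b

CYK table (by increasing span):
  T[0,0] 'b' = {T1}  orig:{}
  T[1,1] 'b' = {T1}  orig:{}
  T[2,2] 'b' = {T1}  orig:{}
  T[0,1] 'bb' = ∅
  T[1,2] 'bb' = ∅
  T[0,2] 'bbb' = ∅

S ∉ T[0,2] ⇒ NO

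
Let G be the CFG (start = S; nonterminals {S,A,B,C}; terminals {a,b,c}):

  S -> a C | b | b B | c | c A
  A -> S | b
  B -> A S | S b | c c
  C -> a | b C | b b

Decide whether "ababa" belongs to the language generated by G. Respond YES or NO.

CNF form of G:
  S -> T0 C | T1 B | T2 A | b | c
  A -> T0 C | T1 B | T2 A | b | c
  B -> A S | S T1 | T2 T2
  C -> T1 C | T1 T1 | a
  T0 -> a
  T1 -> b
  T2 -> c

Fill CYK table bottom-up:
  [0..0]={C,T0}  "a"  orig:{C}
  [1..1]={A,S,T1}  "b"  orig:{A,S}
  [2..2]={C,T0}  "a"  orig:{C}
  [3..3]={A,S,T1}  "b"  orig:{A,S}
  [4..4]={C,T0}  "a"  orig:{C}
  [0..1]=∅  "ab"
  [1..2]={C}  "ba"
  [2..3]=∅  "ab"
  [3..4]={C}  "ba"
  [0..2]={A,S}  "aba"
  [1..3]=∅  "bab"
  [2..4]={A,S}  "aba"
  [0..3]={B}  "abab"
  [1..4]={B}  "baba"
  [0..4]=∅  "ababa"

S ∉ T[0,4] ⇒ NO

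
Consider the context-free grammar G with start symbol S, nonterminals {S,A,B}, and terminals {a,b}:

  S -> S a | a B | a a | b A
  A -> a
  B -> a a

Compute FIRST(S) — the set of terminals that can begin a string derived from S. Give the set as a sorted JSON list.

FIRST iteration:
[1]
  A via A→a: +{a}
  B via B→a a: +{a}
  S via S→a B: +{a}
  S via S→b A: +{b}
  S: {a,b}  A: {a}  B: {a}
[2] (no change)
  S: {a,b}  A: {a}  B: {a}

FIRST(S) = ["a", "b"]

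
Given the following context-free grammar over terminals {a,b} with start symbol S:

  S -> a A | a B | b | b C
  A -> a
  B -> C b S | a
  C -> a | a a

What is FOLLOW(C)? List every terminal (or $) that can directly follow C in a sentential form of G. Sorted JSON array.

Compute FIRST by fixpoint:
pass 1:
  A via A→a: +{a}
  B via B→a: +{a}
  C via C→a: +{a}
  S via S→a A: +{a}
  S via S→b: +{b}
  S: {a,b}  A: {a}  B: {a}  C: {a}
pass 2: — fixpoint
  S: {a,b}  A: {a}  B: {a}  C: {a}

Compute FOLLOW by fixpoint:
initialize: $ ∈ FOLLOW(S)
round 1:
  B→C b S: FOLLOW(C) ⊇ FIRST(b) = {b}; new: +{b}
  S→a A: FOLLOW(A) ⊇ FOLLOW(S) ⊇ {$}; new: +{$}
  S→a B: FOLLOW(B) ⊇ FOLLOW(S) ⊇ {$}; new: +{$}
  S→b C: FOLLOW(C) ⊇ FOLLOW(S) ⊇ {$}; new: +{$}
  FOLLOW[S]={$}  FOLLOW[A]={$}  FOLLOW[B]={$}  FOLLOW[C]={$,b}
round 2: (no change)
  FOLLOW[S]={$}  FOLLOW[A]={$}  FOLLOW[B]={$}  FOLLOW[C]={$,b}

FOLLOW(C) = ["$", "b"]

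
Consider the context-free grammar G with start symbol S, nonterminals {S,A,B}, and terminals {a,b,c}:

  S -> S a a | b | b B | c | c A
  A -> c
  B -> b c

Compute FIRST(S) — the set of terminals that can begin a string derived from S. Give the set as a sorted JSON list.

Compute FIRST by fixpoint:
[1]
  A via A→c: +{c}
  B via B→b c: +{b}
  S via S→b: +{b}
  S via S→c: +{c}
  FIRST[S]={b,c}  FIRST[A]={c}  FIRST[B]={b}
[2] done
  FIRST[S]={b,c}  FIRST[A]={c}  FIRST[B]={b}

FIRST(S) = ["b", "c"]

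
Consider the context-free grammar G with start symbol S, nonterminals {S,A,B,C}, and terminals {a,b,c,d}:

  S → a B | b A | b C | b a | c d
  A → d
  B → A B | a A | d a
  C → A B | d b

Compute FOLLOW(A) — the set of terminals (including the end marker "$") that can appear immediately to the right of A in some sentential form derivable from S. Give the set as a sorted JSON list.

FIRST iteration:
pass 1:
  A via A→d: +{d}
  B via B→A B: +{d}
  B via B→a A: +{a}
  C via C→A B: +{d}
  S via S→a B: +{a}
  S via S→b A: +{b}
  S via S→c d: +{c}
  FIRST(S)={a,b,c}  FIRST(A)={d}  FIRST(B)={a,d}  FIRST(C)={d}
pass 2: done
  FIRST(S)={a,b,c}  FIRST(A)={d}  FIRST(B)={a,d}  FIRST(C)={d}

FOLLOW sets:
initialize: $ ∈ FOLLOW(S)
round 1:
  B→A B: FOLLOW(A) ⊇ FIRST(B) = {a,d}; new: +{a,d}
  S→a B: FOLLOW(B) ⊇ FOLLOW(S) ⊇ {$}; new: +{$}
  S→b A: FOLLOW(A) ⊇ FOLLOW(S) ⊇ {$}; new: +{$}
  S→b C: FOLLOW(C) ⊇ FOLLOW(S) ⊇ {$}; new: +{$}
  FOLLOW[S]={$}  FOLLOW[A]={$,a,d}  FOLLOW[B]={$}  FOLLOW[C]={$}
round 2: (stable)
  FOLLOW[S]={$}  FOLLOW[A]={$,a,d}  FOLLOW[B]={$}  FOLLOW[C]={$}

FOLLOW(A) = ["$", "a", "d"]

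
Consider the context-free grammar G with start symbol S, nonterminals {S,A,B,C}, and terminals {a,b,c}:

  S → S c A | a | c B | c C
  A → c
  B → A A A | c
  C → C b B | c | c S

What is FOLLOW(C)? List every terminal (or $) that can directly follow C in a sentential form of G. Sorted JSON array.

FIRST iteration:
round 1:
  A via A→c: +{c}
  B via B→A A A: +{c}
  C via C→c: +{c}
  S via S→a: +{a}
  S via S→c B: +{c}
  S: {a,c}  A: {c}  B: {c}  C: {c}
round 2: done
  S: {a,c}  A: {c}  B: {c}  C: {c}

Compute FOLLOW by fixpoint:
seed FOLLOW(S) with $
iter 1:
  B→A A A: FOLLOW(A) ⊇ FIRST(A) = {c}; new: +{c}
  C→C b B: FOLLOW(C) ⊇ FIRST(b) = {b}; new: +{b}
  C→C b B: FOLLOW(B) ⊇ FOLLOW(C) ⊇ {b}; new: +{b}
  C→c S: FOLLOW(S) ⊇ FOLLOW(C) ⊇ {b}; new: +{b}
  S→S c A: FOLLOW(S) ⊇ FIRST(c) = {c}; new: +{c}
  S→S c A: FOLLOW(A) ⊇ FOLLOW(S) ⊇ {$,b,c}; new: +{$,b}
  S→c B: FOLLOW(B) ⊇ FOLLOW(S) ⊇ {$,b,c}; new: +{$,c}
  S→c C: FOLLOW(C) ⊇ FOLLOW(S) ⊇ {$,b,c}; new: +{$,c}
  S: {$,b,c}  A: {$,b,c}  B: {$,b,c}  C: {$,b,c}
iter 2: done
  S: {$,b,c}  A: {$,b,c}  B: {$,b,c}  C: {$,b,c}

FOLLOW(C) = ["$", "b", "c"]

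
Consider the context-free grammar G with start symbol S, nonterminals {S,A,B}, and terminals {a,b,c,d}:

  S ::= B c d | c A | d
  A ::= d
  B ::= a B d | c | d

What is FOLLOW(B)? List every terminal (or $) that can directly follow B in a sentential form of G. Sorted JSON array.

FIRST sets, iterate to fixpoint:
iter 1:
  A via A→d: +{d}
  B via B→a B d: +{a}
  B via B→c: +{c}
  B via B→d: +{d}
  S via S→B c d: +{a,c,d}
  FIRST[S]={a,c,d}  FIRST[A]={d}  FIRST[B]={a,c,d}
iter 2: done
  FIRST[S]={a,c,d}  FIRST[A]={d}  FIRST[B]={a,c,d}

Compute FOLLOW by fixpoint:
FOLLOW(S) := {$}
iter 1:
  B→a B d: FOLLOW(B) ⊇ FIRST(d) = {d}; new: +{d}
  S→B c d: FOLLOW(B) ⊇ FIRST(c) = {c}; new: +{c}
  S→c A: FOLLOW(A) ⊇ FOLLOW(S) ⊇ {$}; new: +{$}
  FOLLOW[S]={$}  FOLLOW[A]={$}  FOLLOW[B]={c,d}
iter 2: (no change)
  FOLLOW[S]={$}  FOLLOW[A]={$}  FOLLOW[B]={c,d}

FOLLOW(B) = ["c", "d"]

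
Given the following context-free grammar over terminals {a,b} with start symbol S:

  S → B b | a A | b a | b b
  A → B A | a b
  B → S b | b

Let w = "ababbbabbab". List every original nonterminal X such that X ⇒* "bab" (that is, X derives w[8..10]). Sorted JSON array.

CNF form of G:
  S -> B T1 | T0 A | T1 T0 | T1 T1
  A -> B A | T0 T1
  B -> S T1 | b
  T0 -> a
  T1 -> b

CYK fill — only the sub-triangle for w[8..10]:
  T[8,8] 'b' = {B,T1}  orig:{B}
  T[9,9] 'a' = {T0}  orig:{}
  T[10,10] 'b' = {B,T1}  orig:{B}
  T[8,9] 'ba' = {S}
  T[9,10] 'ab' = {A}
  T[8,10] 'bab' = {A,B}

Original NTs in T[8,10] deriving "bab": ["A", "B"]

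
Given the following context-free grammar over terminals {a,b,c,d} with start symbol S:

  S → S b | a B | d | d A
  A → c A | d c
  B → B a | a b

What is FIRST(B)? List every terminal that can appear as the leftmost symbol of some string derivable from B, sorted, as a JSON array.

Compute FIRST by fixpoint:
iter 1:
  A via A→c A: +{c}
  A via A→d c: +{d}
  B via B→a b: +{a}
  S via S→a B: +{a}
  S via S→d: +{d}
  FIRST(S)={a,d}  FIRST(A)={c,d}  FIRST(B)={a}
iter 2: (no change)
  FIRST(S)={a,d}  FIRST(A)={c,d}  FIRST(B)={a}

FIRST(B) = ["a"]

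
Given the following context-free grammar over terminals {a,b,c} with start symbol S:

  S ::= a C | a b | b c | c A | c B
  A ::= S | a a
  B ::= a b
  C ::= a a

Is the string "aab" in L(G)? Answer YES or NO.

Convert to CNF:
  S -> T0 C | T0 T1 | T1 T2 | T2 A | T2 B
  A -> T0 C | T0 T0 | T0 T1 | T1 T2 | T2 A | T2 B
  B -> T0 T1
  C -> T0 T0
  T0 -> a
  T1 -> b
  T2 -> c

Fill CYK table bottom-up:
  [0..0]={T0}  "a"  orig:{}
  [1..1]={T0}  "a"  orig:{}
  [2..2]={T1}  "b"  orig:{}
  [0..1]={A,C}  "aa"
  [1..2]={A,B,S}  "ab"
  [0..2]=∅  "aab"

S ∉ T[0,2] ⇒ NO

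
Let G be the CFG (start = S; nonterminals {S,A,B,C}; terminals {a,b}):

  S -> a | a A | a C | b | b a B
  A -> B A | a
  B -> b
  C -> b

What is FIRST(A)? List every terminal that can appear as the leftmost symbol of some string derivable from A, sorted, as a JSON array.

Compute FIRST by fixpoint:
pass 1:
  A via A→a: +{a}
  B via B→b: +{b}
  C via C→b: +{b}
  S via S→a: +{a}
  S via S→b: +{b}
  S: {a,b}  A: {a}  B: {b}  C: {b}
pass 2:
  A via A→B A: +{b}
  S: {a,b}  A: {a,b}  B: {b}  C: {b}
pass 3: (stable)
  S: {a,b}  A: {a,b}  B: {b}  C: {b}

FIRST(A) = ["a", "b"]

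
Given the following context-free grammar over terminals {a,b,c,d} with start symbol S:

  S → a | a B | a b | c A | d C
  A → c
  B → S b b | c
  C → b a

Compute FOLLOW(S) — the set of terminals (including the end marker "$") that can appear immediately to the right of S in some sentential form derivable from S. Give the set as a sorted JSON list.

FIRST iteration:
round 1:
  A via A→c: +{c}
  B via B→c: +{c}
  C via C→b a: +{b}
  S via S→a: +{a}
  S via S→c A: +{c}
  S via S→d C: +{d}
  FIRST[S]={a,c,d}  FIRST[A]={c}  FIRST[B]={c}  FIRST[C]={b}
round 2:
  B via B→S b b: +{a,d}
  FIRST[S]={a,c,d}  FIRST[A]={c}  FIRST[B]={a,c,d}  FIRST[C]={b}
round 3: — fixpoint
  FIRST[S]={a,c,d}  FIRST[A]={c}  FIRST[B]={a,c,d}  FIRST[C]={b}

Compute FOLLOW by fixpoint:
seed FOLLOW(S) with $
pass 1:
  B→S b b: FOLLOW(S) ⊇ FIRST(b) = {b}; new: +{b}
  S→a B: FOLLOW(B) ⊇ FOLLOW(S) ⊇ {$,b}; new: +{$,b}
  S→c A: FOLLOW(A) ⊇ FOLLOW(S) ⊇ {$,b}; new: +{$,b}
  S→d C: FOLLOW(C) ⊇ FOLLOW(S) ⊇ {$,b}; new: +{$,b}
  FOLLOW(S)={$,b}  FOLLOW(A)={$,b}  FOLLOW(B)={$,b}  FOLLOW(C)={$,b}
pass 2: done
  FOLLOW(S)={$,b}  FOLLOW(A)={$,b}  FOLLOW(B)={$,b}  FOLLOW(C)={$,b}

FOLLOW(S) = ["$", "b"]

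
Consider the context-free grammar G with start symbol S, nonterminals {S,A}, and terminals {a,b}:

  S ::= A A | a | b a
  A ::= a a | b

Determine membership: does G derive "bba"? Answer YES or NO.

CNF form of G:
  S -> A A | T1 T0 | a
  A -> T0 T0 | b
  T0 -> a
  T1 -> b

CYK fill:
  [0..0]={A,T1}  "b"  orig:{A}
  [1..1]={A,T1}  "b"  orig:{A}
  [2..2]={S,T0}  "a"  orig:{S}
  [0..1]={S}  "bb"
  [1..2]={S}  "ba"
  [0..2]=∅  "bba"

S ∉ T[0,2] ⇒ NO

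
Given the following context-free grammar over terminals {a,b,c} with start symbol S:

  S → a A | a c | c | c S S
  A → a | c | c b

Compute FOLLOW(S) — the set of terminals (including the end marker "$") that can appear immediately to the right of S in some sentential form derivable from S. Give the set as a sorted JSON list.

Compute FIRST by fixpoint:
[1]
  A via A→a: +{a}
  A via A→c: +{c}
  S via S→a A: +{a}
  S via S→c: +{c}
  FIRST(S)={a,c}  FIRST(A)={a,c}
[2] — fixpoint
  FIRST(S)={a,c}  FIRST(A)={a,c}

Compute FOLLOW by fixpoint:
seed FOLLOW(S) with $
[1]
  S→a A: FOLLOW(A) ⊇ FOLLOW(S) ⊇ {$}; new: +{$}
  S→c S S: FOLLOW(S) ⊇ FIRST(S) = {a,c}; new: +{a,c}
  S: {$,a,c}  A: {$}
[2]
  S→a A: FOLLOW(A) ⊇ FOLLOW(S) ⊇ {$,a,c}; new: +{a,c}
  S: {$,a,c}  A: {$,a,c}
[3] (stable)
  S: {$,a,c}  A: {$,a,c}

FOLLOW(S) = ["$", "a", "c"]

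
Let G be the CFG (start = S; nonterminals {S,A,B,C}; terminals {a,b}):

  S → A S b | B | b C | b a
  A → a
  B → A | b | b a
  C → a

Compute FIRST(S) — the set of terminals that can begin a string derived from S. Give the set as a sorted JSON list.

FIRST sets, iterate to fixpoint:
iter 1:
  A via A→a: +{a}
  B via B→A: +{a}
  B via B→b: +{b}
  C via C→a: +{a}
  S via S→A S b: +{a}
  S via S→B: +{b}
  FIRST(S)={a,b}  FIRST(A)={a}  FIRST(B)={a,b}  FIRST(C)={a}
iter 2: (no change)
  FIRST(S)={a,b}  FIRST(A)={a}  FIRST(B)={a,b}  FIRST(C)={a}

FIRST(S) = ["a", "b"]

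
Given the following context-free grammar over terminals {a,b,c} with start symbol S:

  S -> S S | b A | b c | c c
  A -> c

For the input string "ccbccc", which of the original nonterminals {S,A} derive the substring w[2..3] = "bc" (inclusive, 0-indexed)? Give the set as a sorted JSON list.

Convert to CNF:
  S -> S S | T0 A | T0 T1 | T1 T1
  A -> c
  T0 -> b
  T1 -> c

CYK table (by increasing span) — only the sub-triangle for w[2..3]:
  [2..2]={T0}  "b"  orig:{}
  [3..3]={A,T1}  "c"  orig:{A}
  [2..3]={S}  "bc"

Original NTs in T[2,3] deriving "bc": ["S"]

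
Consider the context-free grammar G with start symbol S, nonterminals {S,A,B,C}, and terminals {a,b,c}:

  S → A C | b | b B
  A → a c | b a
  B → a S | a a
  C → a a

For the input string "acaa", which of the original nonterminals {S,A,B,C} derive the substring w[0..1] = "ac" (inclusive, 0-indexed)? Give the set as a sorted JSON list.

Convert to CNF:
  S -> A C | T2 B | b
  A -> T0 T1 | T2 T0
  B -> T0 S | T0 T0
  C -> T0 T0
  T0 -> a
  T1 -> c
  T2 -> b

CYK fill, restricted to cells inside w[0..1]:
  cell(0,0) a: {T0}  orig:{}
  cell(1,1) c: {T1}  orig:{}
  cell(0,1) ac: {A}

Original NTs in T[0,1] deriving "ac": ["A"]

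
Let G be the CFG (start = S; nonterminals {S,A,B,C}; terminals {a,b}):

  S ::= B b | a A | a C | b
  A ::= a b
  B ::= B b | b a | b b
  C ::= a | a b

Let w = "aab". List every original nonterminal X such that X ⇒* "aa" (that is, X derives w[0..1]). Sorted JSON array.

CNF form of G:
  S -> B T1 | T0 A | T0 C | b
  A -> T0 T1
  B -> B T1 | T1 T0 | T1 T1
  C -> T0 T1 | a
  T0 -> a
  T1 -> b

CYK table (by increasing span), restricted to cells inside w[0..1]:
  T[0,0] 'a' = {C,T0}  orig:{C}
  T[1,1] 'a' = {C,T0}  orig:{C}
  T[0,1] 'aa' = {S}

Original NTs in T[0,1] deriving "aa": ["S"]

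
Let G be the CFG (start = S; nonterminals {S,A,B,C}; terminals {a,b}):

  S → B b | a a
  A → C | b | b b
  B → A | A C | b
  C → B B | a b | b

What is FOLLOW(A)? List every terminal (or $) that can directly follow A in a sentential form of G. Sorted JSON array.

Compute FIRST by fixpoint:
[1]
  A via A→b: +{b}
  B via B→A: +{b}
  C via C→B B: +{b}
  C via C→a b: +{a}
  S via S→B b: +{b}
  S via S→a a: +{a}
  FIRST[S]={a,b}  FIRST[A]={b}  FIRST[B]={b}  FIRST[C]={a,b}
[2]
  A via A→C: +{a}
  B via B→A: +{a}
  FIRST[S]={a,b}  FIRST[A]={a,b}  FIRST[B]={a,b}  FIRST[C]={a,b}
[3] done
  FIRST[S]={a,b}  FIRST[A]={a,b}  FIRST[B]={a,b}  FIRST[C]={a,b}

FOLLOW sets:
FOLLOW(S) := {$}
pass 1:
  B→A C: FOLLOW(A) ⊇ FIRST(C) = {a,b}; new: +{a,b}
  C→B B: FOLLOW(B) ⊇ FIRST(B) = {a,b}; new: +{a,b}
  FOLLOW(S)={$}  FOLLOW(A)={a,b}  FOLLOW(B)={a,b}  FOLLOW(C)={}
pass 2:
  A→C: FOLLOW(C) ⊇ FOLLOW(A) ⊇ {a,b}; new: +{a,b}
  FOLLOW(S)={$}  FOLLOW(A)={a,b}  FOLLOW(B)={a,b}  FOLLOW(C)={a,b}
pass 3: (no change)
  FOLLOW(S)={$}  FOLLOW(A)={a,b}  FOLLOW(B)={a,b}  FOLLOW(C)={a,b}

FOLLOW(A) = ["a", "b"]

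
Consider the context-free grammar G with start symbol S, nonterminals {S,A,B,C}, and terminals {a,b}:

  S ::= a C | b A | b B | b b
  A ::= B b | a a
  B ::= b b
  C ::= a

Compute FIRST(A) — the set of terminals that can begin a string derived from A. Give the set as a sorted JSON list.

Compute FIRST by fixpoint:
iter 1:
  A via A→a a: +{a}
  B via B→b b: +{b}
  C via C→a: +{a}
  S via S→a C: +{a}
  S via S→b A: +{b}
  FIRST[S]={a,b}  FIRST[A]={a}  FIRST[B]={b}  FIRST[C]={a}
iter 2:
  A via A→B b: +{b}
  FIRST[S]={a,b}  FIRST[A]={a,b}  FIRST[B]={b}  FIRST[C]={a}
iter 3: (stable)
  FIRST[S]={a,b}  FIRST[A]={a,b}  FIRST[B]={b}  FIRST[C]={a}

FIRST(A) = ["a", "b"]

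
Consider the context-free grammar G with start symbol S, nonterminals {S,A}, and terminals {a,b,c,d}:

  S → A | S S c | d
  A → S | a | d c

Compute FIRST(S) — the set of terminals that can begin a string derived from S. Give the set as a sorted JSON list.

Compute FIRST by fixpoint:
[1]
  A via A→a: +{a}
  A via A→d c: +{d}
  S via S→A: +{a,d}
  FIRST(S)={a,d}  FIRST(A)={a,d}
[2] — fixpoint
  FIRST(S)={a,d}  FIRST(A)={a,d}

FIRST(S) = ["a", "d"]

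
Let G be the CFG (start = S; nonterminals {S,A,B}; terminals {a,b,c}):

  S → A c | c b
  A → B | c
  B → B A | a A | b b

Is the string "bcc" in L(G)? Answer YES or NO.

Convert to CNF:
  S -> A T2 | T2 T1
  A -> B A | T0 A | T1 T1 | c
  B -> B A | T0 A | T1 T1
  T0 -> a
  T1 -> b
  T2 -> c

Fill CYK table bottom-up:
  cell(0,0) b: {T1}  orig:{}
  cell(1,1) c: {A,T2}  orig:{A}
  cell(2,2) c: {A,T2}  orig:{A}
  cell(0,1) bc: ∅
  cell(1,2) cc: {S}
  cell(0,2) bcc: ∅

S ∉ T[0,2] ⇒ NO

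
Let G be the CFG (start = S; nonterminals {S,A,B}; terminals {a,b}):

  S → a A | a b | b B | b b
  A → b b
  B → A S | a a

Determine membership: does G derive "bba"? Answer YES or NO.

CNF form of G:
  S -> T0 B | T0 T0 | T1 A | T1 T0
  A -> T0 T0
  B -> A S | T1 T1
  T0 -> b
  T1 -> a

Fill CYK table bottom-up:
  cell(0,0) b: {T0}  orig:{}
  cell(1,1) b: {T0}  orig:{}
  cell(2,2) a: {T1}  orig:{}
  cell(0,1) bb: {A,S}
  cell(1,2) ba: ∅
  cell(0,2) bba: ∅

S ∉ T[0,2] ⇒ NO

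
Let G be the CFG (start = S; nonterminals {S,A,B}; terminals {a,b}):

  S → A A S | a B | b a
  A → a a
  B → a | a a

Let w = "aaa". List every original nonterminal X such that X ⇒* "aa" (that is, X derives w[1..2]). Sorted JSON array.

CNF form of G:
  S -> A X2 | T0 B | T1 T0
  A -> T0 T0
  B -> T0 T0 | a
  T0 -> a
  T1 -> b
  X2 -> A S

CYK fill — only the sub-triangle for w[1..2]:
  cell(1,1) a: {B,T0}  orig:{B}
  cell(2,2) a: {B,T0}  orig:{B}
  cell(1,2) aa: {A,B,S}

Original NTs in T[1,2] deriving "aa": ["A", "B", "S"]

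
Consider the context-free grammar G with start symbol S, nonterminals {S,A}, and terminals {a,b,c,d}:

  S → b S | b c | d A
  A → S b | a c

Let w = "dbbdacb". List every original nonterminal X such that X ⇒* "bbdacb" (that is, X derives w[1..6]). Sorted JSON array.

Convert to CNF:
  S -> T0 S | T0 T2 | T3 A
  A -> S T0 | T1 T2
  T0 -> b
  T1 -> a
  T2 -> c
  T3 -> d

CYK table (by increasing span) — only the sub-triangle for w[1..6]:
  cell(1,1) b: {T0}  orig:{}
  cell(2,2) b: {T0}  orig:{}
  cell(3,3) d: {T3}  orig:{}
  cell(4,4) a: {T1}  orig:{}
  cell(5,5) c: {T2}  orig:{}
  cell(6,6) b: {T0}  orig:{}
  cell(1,2) bb: ∅
  cell(2,3) bd: ∅
  cell(3,4) da: ∅
  cell(4,5) ac: {A}
  cell(5,6) cb: ∅
  cell(1,3) bbd: ∅
  cell(2,4) bda: ∅
  cell(3,5) dac: {S}
  cell(4,6) acb: ∅
  cell(1,4) bbda: ∅
  cell(2,5) bdac: {S}
  cell(3,6) dacb: {A}
  cell(1,5) bbdac: {S}
  cell(2,6) bdacb: {A}
  cell(1,6) bbdacb: {A}

Original NTs in T[1,6] deriving "bbdacb": ["A"]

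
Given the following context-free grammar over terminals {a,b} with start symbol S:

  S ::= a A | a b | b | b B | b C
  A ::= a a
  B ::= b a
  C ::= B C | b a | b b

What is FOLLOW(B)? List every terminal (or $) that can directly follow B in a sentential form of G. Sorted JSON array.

Compute FIRST by fixpoint:
pass 1:
  A via A→a a: +{a}
  B via B→b a: +{b}
  C via C→B C: +{b}
  S via S→a A: +{a}
  S via S→b: +{b}
  FIRST(S)={a,b}  FIRST(A)={a}  FIRST(B)={b}  FIRST(C)={b}
pass 2: done
  FIRST(S)={a,b}  FIRST(A)={a}  FIRST(B)={b}  FIRST(C)={b}

FOLLOW iteration:
initialize: $ ∈ FOLLOW(S)
round 1:
  C→B C: FOLLOW(B) ⊇ FIRST(C) = {b}; new: +{b}
  S→a A: FOLLOW(A) ⊇ FOLLOW(S) ⊇ {$}; new: +{$}
  S→b B: FOLLOW(B) ⊇ FOLLOW(S) ⊇ {$}; new: +{$}
  S→b C: FOLLOW(C) ⊇ FOLLOW(S) ⊇ {$}; new: +{$}
  S: {$}  A: {$}  B: {$,b}  C: {$}
round 2: — fixpoint
  S: {$}  A: {$}  B: {$,b}  C: {$}

FOLLOW(B) = ["$", "b"]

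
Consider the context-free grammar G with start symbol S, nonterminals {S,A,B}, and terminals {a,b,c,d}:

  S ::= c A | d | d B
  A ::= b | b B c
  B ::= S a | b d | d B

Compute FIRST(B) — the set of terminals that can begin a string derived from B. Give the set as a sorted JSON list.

Compute FIRST by fixpoint:
round 1:
  A via A→b: +{b}
  B via B→b d: +{b}
  B via B→d B: +{d}
  S via S→c A: +{c}
  S via S→d: +{d}
  FIRST[S]={c,d}  FIRST[A]={b}  FIRST[B]={b,d}
round 2:
  B via B→S a: +{c}
  FIRST[S]={c,d}  FIRST[A]={b}  FIRST[B]={b,c,d}
round 3: done
  FIRST[S]={c,d}  FIRST[A]={b}  FIRST[B]={b,c,d}

FIRST(B) = ["b", "c", "d"]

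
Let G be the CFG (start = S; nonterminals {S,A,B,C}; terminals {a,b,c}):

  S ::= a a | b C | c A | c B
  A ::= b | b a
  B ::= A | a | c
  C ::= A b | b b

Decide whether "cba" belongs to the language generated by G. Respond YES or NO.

CNF form of G:
  S -> T0 C | T1 T1 | T2 A | T2 B
  A -> T0 T1 | b
  B -> T0 T1 | a | b | c
  C -> A T0 | T0 T0
  T0 -> b
  T1 -> a
  T2 -> c

CYK fill:
  cell(0,0) c: {B,T2}  orig:{B}
  cell(1,1) b: {A,B,T0}  orig:{A,B}
  cell(2,2) a: {B,T1}  orig:{B}
  cell(0,1) cb: {S}
  cell(1,2) ba: {A,B}
  cell(0,2) cba: {S}

S ∈ T[0,2] ⇒ YES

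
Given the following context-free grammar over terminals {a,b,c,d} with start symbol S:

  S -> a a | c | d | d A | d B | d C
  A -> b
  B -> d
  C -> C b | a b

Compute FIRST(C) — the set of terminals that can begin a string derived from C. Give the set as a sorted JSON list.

FIRST sets, iterate to fixpoint:
round 1:
  A via A→b: +{b}
  B via B→d: +{d}
  C via C→a b: +{a}
  S via S→a a: +{a}
  S via S→c: +{c}
  S via S→d: +{d}
  FIRST[S]={a,c,d}  FIRST[A]={b}  FIRST[B]={d}  FIRST[C]={a}
round 2: — fixpoint
  FIRST[S]={a,c,d}  FIRST[A]={b}  FIRST[B]={d}  FIRST[C]={a}

FIRST(C) = ["a"]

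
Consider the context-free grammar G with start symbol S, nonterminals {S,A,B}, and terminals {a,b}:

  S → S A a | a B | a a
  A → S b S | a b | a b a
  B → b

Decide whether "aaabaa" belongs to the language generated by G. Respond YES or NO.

CNF form of G:
  S -> S X4 | T1 B | T1 T1
  A -> S X2 | T1 T0 | T1 X3
  B -> b
  T0 -> b
  T1 -> a
  X2 -> T0 S
  X3 -> T0 T1
  X4 -> A T1

CYK fill:
  cell(0,0) a: {T1}  orig:{}
  cell(1,1) a: {T1}  orig:{}
  cell(2,2) a: {T1}  orig:{}
  cell(3,3) b: {B,T0}  orig:{B}
  cell(4,4) a: {T1}  orig:{}
  cell(5,5) a: {T1}  orig:{}
  cell(0,1) aa: {S}
  cell(1,2) aa: {S}
  cell(2,3) ab: {A,S}
  cell(3,4) ba: {X3}  orig:{}
  cell(4,5) aa: {S}
  cell(0,2) aaa: ∅
  cell(1,3) aab: ∅
  cell(2,4) aba: {A,X4}  orig:{A}
  cell(3,5) baa: {X2}  orig:{}
  cell(0,3) aaab: ∅
  cell(1,4) aaba: ∅
  cell(2,5) abaa: {X4}  orig:{}
  cell(0,4) aaaba: {S}
  cell(1,5) aabaa: {A}
  cell(0,5) aaabaa: {S}

S ∈ T[0,5] ⇒ YES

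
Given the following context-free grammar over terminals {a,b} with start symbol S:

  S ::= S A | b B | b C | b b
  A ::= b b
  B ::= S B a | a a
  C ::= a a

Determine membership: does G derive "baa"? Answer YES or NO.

Convert to CNF:
  S -> S A | T0 B | T0 C | T0 T0
  A -> T0 T0
  B -> S X2 | T1 T1
  C -> T1 T1
  T0 -> b
  T1 -> a
  X2 -> B T1

CYK table (by increasing span):
  T[0,0] 'b' = {T0}  orig:{}
  T[1,1] 'a' = {T1}  orig:{}
  T[2,2] 'a' = {T1}  orig:{}
  T[0,1] 'ba' = ∅
  T[1,2] 'aa' = {B,C}
  T[0,2] 'baa' = {S}

S ∈ T[0,2] ⇒ YES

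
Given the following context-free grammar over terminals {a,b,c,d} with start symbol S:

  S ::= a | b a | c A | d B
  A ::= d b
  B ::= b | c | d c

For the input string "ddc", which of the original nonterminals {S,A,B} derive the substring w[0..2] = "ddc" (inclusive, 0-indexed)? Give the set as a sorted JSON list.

Convert to CNF:
  S -> T0 B | T1 T3 | T2 A | a
  A -> T0 T1
  B -> T0 T2 | b | c
  T0 -> d
  T1 -> b
  T2 -> c
  T3 -> a

Fill CYK table bottom-up (cells [i..j] with 0 ≤ i ≤ j ≤ 2 only):
  T[0,0] 'd' = {T0}  orig:{}
  T[1,1] 'd' = {T0}  orig:{}
  T[2,2] 'c' = {B,T2}  orig:{B}
  T[0,1] 'dd' = ∅
  T[1,2] 'dc' = {B,S}
  T[0,2] 'ddc' = {S}

Original NTs in T[0,2] deriving "ddc": ["S"]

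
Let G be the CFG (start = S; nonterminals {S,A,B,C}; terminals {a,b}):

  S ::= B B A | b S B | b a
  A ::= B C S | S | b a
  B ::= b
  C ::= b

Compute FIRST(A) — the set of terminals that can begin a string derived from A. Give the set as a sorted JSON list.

Compute FIRST by fixpoint:
[1]
  A via A→b a: +{b}
  B via B→b: +{b}
  C via C→b: +{b}
  S via S→B B A: +{b}
  S: {b}  A: {b}  B: {b}  C: {b}
[2] done
  S: {b}  A: {b}  B: {b}  C: {b}

FIRST(A) = ["b"]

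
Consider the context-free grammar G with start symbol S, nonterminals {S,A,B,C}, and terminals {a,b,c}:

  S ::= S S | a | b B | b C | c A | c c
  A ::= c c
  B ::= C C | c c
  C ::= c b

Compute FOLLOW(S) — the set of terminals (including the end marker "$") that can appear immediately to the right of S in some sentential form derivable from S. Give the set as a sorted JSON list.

Compute FIRST by fixpoint:
[1]
  A via A→c c: +{c}
  B via B→c c: +{c}
  C via C→c b: +{c}
  S via S→a: +{a}
  S via S→b B: +{b}
  S via S→c A: +{c}
  FIRST[S]={a,b,c}  FIRST[A]={c}  FIRST[B]={c}  FIRST[C]={c}
[2] — fixpoint
  FIRST[S]={a,b,c}  FIRST[A]={c}  FIRST[B]={c}  FIRST[C]={c}

FOLLOW sets:
FOLLOW(S) := {$}
pass 1:
  B→C C: FOLLOW(C) ⊇ FIRST(C) = {c}; new: +{c}
  S→S S: FOLLOW(S) ⊇ FIRST(S) = {a,b,c}; new: +{a,b,c}
  S→b B: FOLLOW(B) ⊇ FOLLOW(S) ⊇ {$,a,b,c}; new: +{$,a,b,c}
  S→b C: FOLLOW(C) ⊇ FOLLOW(S) ⊇ {$,a,b,c}; new: +{$,a,b}
  S→c A: FOLLOW(A) ⊇ FOLLOW(S) ⊇ {$,a,b,c}; new: +{$,a,b,c}
  FOLLOW(S)={$,a,b,c}  FOLLOW(A)={$,a,b,c}  FOLLOW(B)={$,a,b,c}  FOLLOW(C)={$,a,b,c}
pass 2: — fixpoint
  FOLLOW(S)={$,a,b,c}  FOLLOW(A)={$,a,b,c}  FOLLOW(B)={$,a,b,c}  FOLLOW(C)={$,a,b,c}

FOLLOW(S) = ["$", "a", "b", "c"]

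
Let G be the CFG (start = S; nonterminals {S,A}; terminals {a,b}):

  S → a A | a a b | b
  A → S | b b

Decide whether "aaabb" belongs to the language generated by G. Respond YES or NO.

Convert to CNF:
  S -> T0 A | T0 X3 | b
  A -> T0 A | T0 X2 | T1 T1 | b
  T0 -> a
  T1 -> b
  X2 -> T0 T1
  X3 -> T0 T1

CYK fill:
  [0..0]={T0}  "a"  orig:{}
  [1..1]={T0}  "a"  orig:{}
  [2..2]={T0}  "a"  orig:{}
  [3..3]={A,S,T1}  "b"  orig:{A,S}
  [4..4]={A,S,T1}  "b"  orig:{A,S}
  [0..1]=∅  "aa"
  [1..2]=∅  "aa"
  [2..3]={A,S,X2,X3}  "ab"  orig:{A,S}
  [3..4]={A}  "bb"
  [0..2]=∅  "aaa"
  [1..3]={A,S}  "aab"
  [2..4]={A,S}  "abb"
  [0..3]={A,S}  "aaab"
  [1..4]={A,S}  "aabb"
  [0..4]={A,S}  "aaabb"

S ∈ T[0,4] ⇒ YES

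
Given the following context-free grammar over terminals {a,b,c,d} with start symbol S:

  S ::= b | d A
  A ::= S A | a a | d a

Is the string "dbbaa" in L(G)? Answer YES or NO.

Convert to CNF:
  S -> T1 A | b
  A -> S A | T0 T0 | T1 T0
  T0 -> a
  T1 -> d

Fill CYK table bottom-up:
  T[0,0] 'd' = {T1}  orig:{}
  T[1,1] 'b' = {S}
  T[2,2] 'b' = {S}
  T[3,3] 'a' = {T0}  orig:{}
  T[4,4] 'a' = {T0}  orig:{}
  T[0,1] 'db' = ∅
  T[1,2] 'bb' = ∅
  T[2,3] 'ba' = ∅
  T[3,4] 'aa' = {A}
  T[0,2] 'dbb' = ∅
  T[1,3] 'bba' = ∅
  T[2,4] 'baa' = {A}
  T[0,3] 'dbba' = ∅
  T[1,4] 'bbaa' = {A}
  T[0,4] 'dbbaa' = {S}

S ∈ T[0,4] ⇒ YES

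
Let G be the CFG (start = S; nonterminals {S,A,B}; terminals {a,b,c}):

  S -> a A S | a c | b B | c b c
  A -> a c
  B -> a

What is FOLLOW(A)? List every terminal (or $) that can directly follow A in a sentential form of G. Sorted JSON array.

FIRST iteration:
round 1:
  A via A→a c: +{a}
  B via B→a: +{a}
  S via S→a A S: +{a}
  S via S→b B: +{b}
  S via S→c b c: +{c}
  FIRST(S)={a,b,c}  FIRST(A)={a}  FIRST(B)={a}
round 2: (stable)
  FIRST(S)={a,b,c}  FIRST(A)={a}  FIRST(B)={a}

FOLLOW sets:
FOLLOW(S) := {$}
iter 1:
  S→a A S: FOLLOW(A) ⊇ FIRST(S) = {a,b,c}; new: +{a,b,c}
  S→b B: FOLLOW(B) ⊇ FOLLOW(S) ⊇ {$}; new: +{$}
  FOLLOW[S]={$}  FOLLOW[A]={a,b,c}  FOLLOW[B]={$}
iter 2: (no change)
  FOLLOW[S]={$}  FOLLOW[A]={a,b,c}  FOLLOW[B]={$}

FOLLOW(A) = ["a", "b", "c"]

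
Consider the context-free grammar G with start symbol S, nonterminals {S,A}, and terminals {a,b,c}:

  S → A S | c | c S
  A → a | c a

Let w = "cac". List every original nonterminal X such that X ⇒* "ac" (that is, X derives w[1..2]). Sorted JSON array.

CNF form of G:
  S -> A S | T0 S | c
  A -> T0 T1 | a
  T0 -> c
  T1 -> a

Fill CYK table bottom-up (cells [i..j] with 1 ≤ i ≤ j ≤ 2 only):
  [1..1]={A,T1}  "a"  orig:{A}
  [2..2]={S,T0}  "c"  orig:{S}
  [1..2]={S}  "ac"

Original NTs in T[1,2] deriving "ac": ["S"]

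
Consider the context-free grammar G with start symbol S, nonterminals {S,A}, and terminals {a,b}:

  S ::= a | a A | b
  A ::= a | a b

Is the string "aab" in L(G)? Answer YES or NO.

Convert to CNF:
  S -> T0 A | a | b
  A -> T0 T1 | a
  T0 -> a
  T1 -> b

CYK table (by increasing span):
  [0..0]={A,S,T0}  "a"  orig:{A,S}
  [1..1]={A,S,T0}  "a"  orig:{A,S}
  [2..2]={S,T1}  "b"  orig:{S}
  [0..1]={S}  "aa"
  [1..2]={A}  "ab"
  [0..2]={S}  "aab"

S ∈ T[0,2] ⇒ YES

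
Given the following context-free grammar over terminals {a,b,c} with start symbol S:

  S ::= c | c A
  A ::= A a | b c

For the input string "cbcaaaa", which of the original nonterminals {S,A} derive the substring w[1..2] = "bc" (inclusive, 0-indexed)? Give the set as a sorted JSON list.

CNF form of G:
  S -> T2 A | c
  A -> A T0 | T1 T2
  T0 -> a
  T1 -> b
  T2 -> c

CYK fill (cells [i..j] with 1 ≤ i ≤ j ≤ 2 only):
  [1..1]={T1}  "b"  orig:{}
  [2..2]={S,T2}  "c"  orig:{S}
  [1..2]={A}  "bc"

Original NTs in T[1,2] deriving "bc": ["A"]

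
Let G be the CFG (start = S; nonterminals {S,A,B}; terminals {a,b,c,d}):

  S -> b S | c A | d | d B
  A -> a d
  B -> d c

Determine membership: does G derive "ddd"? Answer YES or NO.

CNF form of G:
  S -> T1 B | T2 A | T3 S | d
  A -> T0 T1
  B -> T1 T2
  T0 -> a
  T1 -> d
  T2 -> c
  T3 -> b

CYK table (by increasing span):
  [0..0]={S,T1}  "d"  orig:{S}
  [1..1]={S,T1}  "d"  orig:{S}
  [2..2]={S,T1}  "d"  orig:{S}
  [0..1]=∅  "dd"
  [1..2]=∅  "dd"
  [0..2]=∅  "ddd"

S ∉ T[0,2] ⇒ NO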